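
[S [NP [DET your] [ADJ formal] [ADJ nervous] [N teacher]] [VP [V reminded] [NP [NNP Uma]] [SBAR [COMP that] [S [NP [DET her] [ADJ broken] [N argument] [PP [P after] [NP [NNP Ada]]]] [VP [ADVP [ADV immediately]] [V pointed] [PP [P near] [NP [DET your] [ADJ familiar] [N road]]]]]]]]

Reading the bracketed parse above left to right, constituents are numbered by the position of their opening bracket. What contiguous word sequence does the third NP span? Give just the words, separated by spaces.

her broken argument after Ada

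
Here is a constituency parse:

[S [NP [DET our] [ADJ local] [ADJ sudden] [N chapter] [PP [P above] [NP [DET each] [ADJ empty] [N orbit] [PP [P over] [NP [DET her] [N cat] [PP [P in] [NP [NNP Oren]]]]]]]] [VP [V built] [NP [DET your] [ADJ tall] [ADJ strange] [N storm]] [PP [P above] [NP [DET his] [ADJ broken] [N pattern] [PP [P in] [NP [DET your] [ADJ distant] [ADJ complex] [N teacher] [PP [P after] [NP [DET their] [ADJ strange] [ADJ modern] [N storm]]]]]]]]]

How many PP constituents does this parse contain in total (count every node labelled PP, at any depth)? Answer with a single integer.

Listing each PP by its span: [PP above each empty orbit over her cat in Oren]; [PP over her cat in Oren]; [PP in Oren]; [PP above his broken pattern in your distant complex teacher after their strange modern storm]; [PP in your distant complex teacher after their strange modern storm]; [PP after their strange modern storm] — that makes 6.

6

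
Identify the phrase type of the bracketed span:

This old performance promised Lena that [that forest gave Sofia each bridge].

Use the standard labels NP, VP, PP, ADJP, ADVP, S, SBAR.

S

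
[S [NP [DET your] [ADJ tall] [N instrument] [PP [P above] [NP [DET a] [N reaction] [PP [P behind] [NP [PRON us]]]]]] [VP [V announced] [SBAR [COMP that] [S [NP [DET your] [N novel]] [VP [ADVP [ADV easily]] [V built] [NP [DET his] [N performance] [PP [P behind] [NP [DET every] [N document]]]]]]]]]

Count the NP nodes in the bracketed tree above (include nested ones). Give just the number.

The NP constituents are: [NP your tall instrument above a reaction behind us]; [NP a reaction behind us]; [NP us]; [NP your novel]; [NP his performance behind every document]; [NP every document]. Total: 6.

6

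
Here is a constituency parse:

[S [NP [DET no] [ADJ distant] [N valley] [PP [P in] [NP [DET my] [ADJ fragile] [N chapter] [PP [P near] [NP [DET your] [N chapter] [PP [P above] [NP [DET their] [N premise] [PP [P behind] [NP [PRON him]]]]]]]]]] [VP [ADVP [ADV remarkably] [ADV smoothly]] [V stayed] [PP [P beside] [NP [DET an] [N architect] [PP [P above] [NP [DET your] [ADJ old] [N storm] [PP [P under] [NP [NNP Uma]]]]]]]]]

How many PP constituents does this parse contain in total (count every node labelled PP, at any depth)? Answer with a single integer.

The PP constituents are: [PP in my fragile chapter near your chapter above their premise behind him]; [PP near your chapter above their premise behind him]; [PP above their premise behind him]; [PP behind him]; [PP beside an architect above your old storm under Uma]; [PP above your old storm under Uma] …. Total: 7.

7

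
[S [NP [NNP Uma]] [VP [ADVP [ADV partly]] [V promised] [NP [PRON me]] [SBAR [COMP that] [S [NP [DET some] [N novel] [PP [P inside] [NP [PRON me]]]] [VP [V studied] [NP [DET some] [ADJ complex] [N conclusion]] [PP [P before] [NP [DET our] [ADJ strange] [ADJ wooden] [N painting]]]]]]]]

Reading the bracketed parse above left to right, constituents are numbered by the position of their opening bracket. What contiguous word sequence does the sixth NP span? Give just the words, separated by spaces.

The NP opening brackets appear, in order, over: "Uma"; "me"; "some novel inside me"; "me"; "some complex conclusion"; "our strange wooden painting". The sixth one spans "our strange wooden painting".

our strange wooden painting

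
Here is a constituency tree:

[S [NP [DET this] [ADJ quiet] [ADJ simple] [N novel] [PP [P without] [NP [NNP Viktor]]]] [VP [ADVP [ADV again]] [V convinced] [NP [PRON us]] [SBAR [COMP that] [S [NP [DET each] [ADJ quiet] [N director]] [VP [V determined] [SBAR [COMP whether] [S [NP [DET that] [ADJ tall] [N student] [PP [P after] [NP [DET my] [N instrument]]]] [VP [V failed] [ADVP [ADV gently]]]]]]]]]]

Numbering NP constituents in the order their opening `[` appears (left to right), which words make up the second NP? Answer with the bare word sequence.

Opening `[NP` markers occur at word positions 1, 6, 9, 11, 16, 20; the second of these opens the constituent [NP Viktor].

Viktor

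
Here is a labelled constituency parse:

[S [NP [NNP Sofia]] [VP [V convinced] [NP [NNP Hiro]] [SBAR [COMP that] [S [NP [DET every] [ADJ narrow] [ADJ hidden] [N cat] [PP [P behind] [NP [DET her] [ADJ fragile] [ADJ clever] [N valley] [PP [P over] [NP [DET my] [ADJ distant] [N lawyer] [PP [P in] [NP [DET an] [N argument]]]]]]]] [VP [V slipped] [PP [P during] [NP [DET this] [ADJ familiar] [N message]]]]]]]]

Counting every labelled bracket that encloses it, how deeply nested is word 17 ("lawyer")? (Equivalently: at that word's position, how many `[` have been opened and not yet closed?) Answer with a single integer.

Counting open brackets not yet closed at "lawyer": [S [VP [SBAR [S [NP [PP [NP [PP [NP [N = 10.

10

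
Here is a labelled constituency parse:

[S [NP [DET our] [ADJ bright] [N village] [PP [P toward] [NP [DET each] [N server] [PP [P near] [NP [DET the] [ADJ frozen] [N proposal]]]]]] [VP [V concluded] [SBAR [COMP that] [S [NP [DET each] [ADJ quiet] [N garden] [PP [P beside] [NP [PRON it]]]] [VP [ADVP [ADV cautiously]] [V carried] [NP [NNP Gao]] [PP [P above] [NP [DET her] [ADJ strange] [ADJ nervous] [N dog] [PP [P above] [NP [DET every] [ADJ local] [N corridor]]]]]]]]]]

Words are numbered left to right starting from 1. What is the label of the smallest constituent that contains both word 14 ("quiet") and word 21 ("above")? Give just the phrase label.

The smallest bracket enclosing both words is [S each quiet garden beside it cautiously carried Gao above her strange nervous dog above every local corridor], so the label is S.

S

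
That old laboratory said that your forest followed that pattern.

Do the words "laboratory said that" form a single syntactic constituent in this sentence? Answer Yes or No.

No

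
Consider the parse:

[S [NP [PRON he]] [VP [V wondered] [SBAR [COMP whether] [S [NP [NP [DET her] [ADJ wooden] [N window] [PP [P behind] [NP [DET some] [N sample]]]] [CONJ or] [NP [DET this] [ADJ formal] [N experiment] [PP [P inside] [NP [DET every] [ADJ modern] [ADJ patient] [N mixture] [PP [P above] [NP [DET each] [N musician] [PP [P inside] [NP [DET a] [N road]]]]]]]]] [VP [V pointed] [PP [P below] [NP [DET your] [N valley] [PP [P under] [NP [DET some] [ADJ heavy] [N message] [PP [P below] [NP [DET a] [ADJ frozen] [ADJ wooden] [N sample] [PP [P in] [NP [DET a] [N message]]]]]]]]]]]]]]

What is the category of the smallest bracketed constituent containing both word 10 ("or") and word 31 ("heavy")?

The smallest bracket enclosing both words is [S her wooden window behind some sample or this formal experiment inside every modern patient mixture above each musician inside a road pointed below your valley under some heavy message below a frozen wooden sample in a message], so the label is S.

S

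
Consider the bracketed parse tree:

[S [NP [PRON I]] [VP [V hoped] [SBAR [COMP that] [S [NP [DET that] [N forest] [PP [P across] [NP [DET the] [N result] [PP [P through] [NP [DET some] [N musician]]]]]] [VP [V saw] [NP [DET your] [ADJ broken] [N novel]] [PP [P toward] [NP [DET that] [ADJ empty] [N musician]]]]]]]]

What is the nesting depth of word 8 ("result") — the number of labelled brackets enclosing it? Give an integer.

Counting open brackets not yet closed at "result": [S [VP [SBAR [S [NP [PP [NP [N = 8.

8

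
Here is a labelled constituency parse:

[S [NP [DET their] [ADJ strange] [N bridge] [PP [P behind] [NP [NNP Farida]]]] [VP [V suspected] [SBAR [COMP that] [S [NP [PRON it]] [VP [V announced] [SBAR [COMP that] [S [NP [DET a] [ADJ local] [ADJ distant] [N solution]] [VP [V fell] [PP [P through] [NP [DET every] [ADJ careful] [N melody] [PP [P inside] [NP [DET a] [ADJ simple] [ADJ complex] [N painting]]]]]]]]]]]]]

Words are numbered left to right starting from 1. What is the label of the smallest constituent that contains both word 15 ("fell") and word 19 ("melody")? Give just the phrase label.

Both words fall inside [VP fell through every careful melody inside a simple complex painting] (words 15–24), and no smaller constituent contains them both. Label: VP.

VP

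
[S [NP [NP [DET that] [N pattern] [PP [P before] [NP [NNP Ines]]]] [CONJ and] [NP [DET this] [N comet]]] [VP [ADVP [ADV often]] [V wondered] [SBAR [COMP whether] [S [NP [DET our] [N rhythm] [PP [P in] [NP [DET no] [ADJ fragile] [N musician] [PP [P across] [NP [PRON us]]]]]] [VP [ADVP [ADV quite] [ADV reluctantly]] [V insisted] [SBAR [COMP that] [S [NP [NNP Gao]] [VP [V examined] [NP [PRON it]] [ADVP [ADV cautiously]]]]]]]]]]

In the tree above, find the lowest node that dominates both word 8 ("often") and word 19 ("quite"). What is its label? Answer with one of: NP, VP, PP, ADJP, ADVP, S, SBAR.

VP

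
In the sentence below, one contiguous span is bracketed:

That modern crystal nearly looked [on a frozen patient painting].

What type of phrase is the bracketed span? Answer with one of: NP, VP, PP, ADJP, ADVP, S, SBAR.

PP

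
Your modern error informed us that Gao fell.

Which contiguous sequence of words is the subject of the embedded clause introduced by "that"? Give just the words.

Gao

"Gao" is the NP that combines with the VP headed by "fell" to form the embedded clause introduced by "that" — the subject.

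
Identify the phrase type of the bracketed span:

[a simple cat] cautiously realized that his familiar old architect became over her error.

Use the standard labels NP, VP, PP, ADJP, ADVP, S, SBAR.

NP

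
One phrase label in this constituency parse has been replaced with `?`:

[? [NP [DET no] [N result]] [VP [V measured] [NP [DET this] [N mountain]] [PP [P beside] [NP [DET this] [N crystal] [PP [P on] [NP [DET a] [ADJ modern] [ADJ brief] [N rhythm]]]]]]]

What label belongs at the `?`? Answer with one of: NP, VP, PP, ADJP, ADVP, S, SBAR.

S

Looking at what the `?` directly dominates — NP, VP — this is a clause (S).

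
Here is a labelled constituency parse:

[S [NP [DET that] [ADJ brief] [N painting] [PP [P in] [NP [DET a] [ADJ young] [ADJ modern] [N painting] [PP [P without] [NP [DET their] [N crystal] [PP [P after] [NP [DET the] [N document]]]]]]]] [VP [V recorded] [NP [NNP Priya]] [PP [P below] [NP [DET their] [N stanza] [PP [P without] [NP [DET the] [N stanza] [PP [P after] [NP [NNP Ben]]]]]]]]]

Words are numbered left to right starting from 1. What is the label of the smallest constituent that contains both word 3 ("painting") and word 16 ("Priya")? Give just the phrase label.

Word 3 lies under S → NP → N; word 16 lies under S → VP → NP → NNP. The lowest shared node is the S.

S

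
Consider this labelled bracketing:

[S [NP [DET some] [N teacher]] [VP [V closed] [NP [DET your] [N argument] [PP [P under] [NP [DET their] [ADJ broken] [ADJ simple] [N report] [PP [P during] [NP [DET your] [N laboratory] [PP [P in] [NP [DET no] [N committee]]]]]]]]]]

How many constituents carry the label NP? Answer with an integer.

5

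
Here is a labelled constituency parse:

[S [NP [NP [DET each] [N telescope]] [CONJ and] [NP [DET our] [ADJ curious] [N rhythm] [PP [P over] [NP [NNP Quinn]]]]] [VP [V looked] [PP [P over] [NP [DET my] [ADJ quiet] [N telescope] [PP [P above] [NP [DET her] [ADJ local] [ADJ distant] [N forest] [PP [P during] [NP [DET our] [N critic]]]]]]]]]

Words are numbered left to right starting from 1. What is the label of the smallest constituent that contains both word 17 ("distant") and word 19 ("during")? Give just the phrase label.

NP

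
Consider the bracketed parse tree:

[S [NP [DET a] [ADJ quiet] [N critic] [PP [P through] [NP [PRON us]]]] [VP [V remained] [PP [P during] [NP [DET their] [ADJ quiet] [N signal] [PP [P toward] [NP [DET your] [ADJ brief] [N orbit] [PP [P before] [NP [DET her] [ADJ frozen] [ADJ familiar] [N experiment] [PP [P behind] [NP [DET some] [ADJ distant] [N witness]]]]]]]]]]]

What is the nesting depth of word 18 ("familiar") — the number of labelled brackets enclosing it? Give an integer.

9

The word sits inside ADJ, which is inside NP, inside PP, inside NP, inside PP, inside NP, inside PP, inside VP, inside S — 9 brackets in all.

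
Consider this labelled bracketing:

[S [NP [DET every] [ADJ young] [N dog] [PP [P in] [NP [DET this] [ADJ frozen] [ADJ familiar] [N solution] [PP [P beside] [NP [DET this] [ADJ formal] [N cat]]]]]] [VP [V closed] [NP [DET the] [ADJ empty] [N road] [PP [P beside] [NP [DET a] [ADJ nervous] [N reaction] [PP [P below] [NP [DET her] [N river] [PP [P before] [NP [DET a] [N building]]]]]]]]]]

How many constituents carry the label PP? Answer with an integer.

5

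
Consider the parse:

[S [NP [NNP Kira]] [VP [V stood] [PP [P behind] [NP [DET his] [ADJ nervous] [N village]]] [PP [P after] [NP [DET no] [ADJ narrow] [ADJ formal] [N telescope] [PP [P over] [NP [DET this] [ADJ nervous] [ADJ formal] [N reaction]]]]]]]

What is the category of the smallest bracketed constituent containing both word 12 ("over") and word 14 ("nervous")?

PP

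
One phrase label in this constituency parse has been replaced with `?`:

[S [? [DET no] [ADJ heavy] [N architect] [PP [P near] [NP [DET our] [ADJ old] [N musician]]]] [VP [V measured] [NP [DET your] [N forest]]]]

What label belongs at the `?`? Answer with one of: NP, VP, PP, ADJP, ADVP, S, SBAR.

NP

Looking at what the `?` directly dominates — DET 'no', ADJ 'heavy', N 'architect', PP — this is a noun phrase (NP).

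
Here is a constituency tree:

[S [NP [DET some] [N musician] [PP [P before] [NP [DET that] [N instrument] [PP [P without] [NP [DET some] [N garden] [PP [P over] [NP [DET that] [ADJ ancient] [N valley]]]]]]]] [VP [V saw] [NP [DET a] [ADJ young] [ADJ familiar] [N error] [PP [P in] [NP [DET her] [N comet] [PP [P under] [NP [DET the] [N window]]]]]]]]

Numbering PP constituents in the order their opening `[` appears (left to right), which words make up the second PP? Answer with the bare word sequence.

In left-to-right order the PP constituents are "before that instrument without some garden over that ancient valley"; "without some garden over that ancient valley"; "over that ancient valley"; "in her comet under the window"; "under the window". Number 2 is "without some garden over that ancient valley".

without some garden over that ancient valley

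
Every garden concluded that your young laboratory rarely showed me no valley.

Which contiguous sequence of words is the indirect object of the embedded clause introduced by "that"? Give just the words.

me

"showed" heads the VP of the embedded clause introduced by "that", and "me" is its indirect object.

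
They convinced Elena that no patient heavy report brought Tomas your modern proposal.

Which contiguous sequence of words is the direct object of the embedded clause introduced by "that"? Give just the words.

your modern proposal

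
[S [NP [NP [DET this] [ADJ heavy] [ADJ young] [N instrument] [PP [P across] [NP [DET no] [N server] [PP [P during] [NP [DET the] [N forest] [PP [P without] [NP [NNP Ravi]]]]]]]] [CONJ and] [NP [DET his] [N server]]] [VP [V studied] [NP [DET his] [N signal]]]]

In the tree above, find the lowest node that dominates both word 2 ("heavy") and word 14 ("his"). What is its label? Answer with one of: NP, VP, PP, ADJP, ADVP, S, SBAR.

NP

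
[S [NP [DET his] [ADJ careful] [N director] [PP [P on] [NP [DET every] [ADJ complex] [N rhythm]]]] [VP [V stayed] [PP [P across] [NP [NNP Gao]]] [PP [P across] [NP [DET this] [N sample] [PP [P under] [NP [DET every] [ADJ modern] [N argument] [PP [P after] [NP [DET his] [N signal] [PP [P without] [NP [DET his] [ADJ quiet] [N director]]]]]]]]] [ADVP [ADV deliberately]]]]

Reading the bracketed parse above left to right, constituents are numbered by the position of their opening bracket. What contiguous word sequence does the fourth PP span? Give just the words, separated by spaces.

under every modern argument after his signal without his quiet director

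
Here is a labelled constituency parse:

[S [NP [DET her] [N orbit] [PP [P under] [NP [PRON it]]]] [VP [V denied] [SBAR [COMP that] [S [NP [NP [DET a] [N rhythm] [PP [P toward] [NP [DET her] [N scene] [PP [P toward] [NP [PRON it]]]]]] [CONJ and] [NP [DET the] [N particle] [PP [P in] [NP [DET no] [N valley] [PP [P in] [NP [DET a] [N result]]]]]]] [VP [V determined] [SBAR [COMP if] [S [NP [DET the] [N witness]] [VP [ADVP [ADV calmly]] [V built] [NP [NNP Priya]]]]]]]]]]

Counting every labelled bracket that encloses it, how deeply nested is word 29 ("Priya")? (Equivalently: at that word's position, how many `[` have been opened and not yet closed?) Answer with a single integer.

10

Counting open brackets not yet closed at "Priya": [S [VP [SBAR [S [VP [SBAR [S [VP [NP [NNP = 10.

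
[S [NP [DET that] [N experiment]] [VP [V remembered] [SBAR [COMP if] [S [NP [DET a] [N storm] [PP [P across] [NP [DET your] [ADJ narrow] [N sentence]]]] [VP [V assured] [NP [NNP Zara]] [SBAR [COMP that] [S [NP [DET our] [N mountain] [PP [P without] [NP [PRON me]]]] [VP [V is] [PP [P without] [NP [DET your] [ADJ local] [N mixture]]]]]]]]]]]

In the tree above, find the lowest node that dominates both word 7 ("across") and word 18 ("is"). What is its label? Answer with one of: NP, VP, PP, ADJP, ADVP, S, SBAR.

Both words fall inside [S a storm across your narrow sentence assured Zara that our mountain without me is without your local mixture] (words 5–22), and no smaller constituent contains them both. Label: S.

S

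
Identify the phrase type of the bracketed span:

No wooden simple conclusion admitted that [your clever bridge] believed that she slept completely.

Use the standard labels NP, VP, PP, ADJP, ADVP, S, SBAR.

NP

The span is built around the noun "bridge" — a noun phrase (NP).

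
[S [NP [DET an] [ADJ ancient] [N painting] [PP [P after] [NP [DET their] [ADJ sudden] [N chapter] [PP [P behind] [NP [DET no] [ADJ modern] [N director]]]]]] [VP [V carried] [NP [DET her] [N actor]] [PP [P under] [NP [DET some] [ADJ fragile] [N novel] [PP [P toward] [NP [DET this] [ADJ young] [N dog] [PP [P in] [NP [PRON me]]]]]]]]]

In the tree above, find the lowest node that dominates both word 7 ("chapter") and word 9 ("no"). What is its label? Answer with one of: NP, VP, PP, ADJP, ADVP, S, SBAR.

NP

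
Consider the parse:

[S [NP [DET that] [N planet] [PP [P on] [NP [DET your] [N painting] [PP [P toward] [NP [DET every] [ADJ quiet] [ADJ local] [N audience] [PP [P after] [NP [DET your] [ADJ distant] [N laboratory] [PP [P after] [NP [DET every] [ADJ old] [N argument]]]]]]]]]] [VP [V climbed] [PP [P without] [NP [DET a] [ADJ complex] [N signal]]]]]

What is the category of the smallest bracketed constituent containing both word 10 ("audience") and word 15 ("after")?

Word 10 lies under S → NP → PP → NP → PP → NP → N; word 15 lies under S → NP → PP → NP → PP → NP → PP → NP → PP → P. The lowest shared node is the NP.

NP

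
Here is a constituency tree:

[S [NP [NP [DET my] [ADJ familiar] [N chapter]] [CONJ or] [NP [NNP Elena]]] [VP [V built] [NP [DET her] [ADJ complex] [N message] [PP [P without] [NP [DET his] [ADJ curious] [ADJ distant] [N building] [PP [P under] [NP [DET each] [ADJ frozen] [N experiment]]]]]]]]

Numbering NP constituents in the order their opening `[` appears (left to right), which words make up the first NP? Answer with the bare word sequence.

my familiar chapter or Elena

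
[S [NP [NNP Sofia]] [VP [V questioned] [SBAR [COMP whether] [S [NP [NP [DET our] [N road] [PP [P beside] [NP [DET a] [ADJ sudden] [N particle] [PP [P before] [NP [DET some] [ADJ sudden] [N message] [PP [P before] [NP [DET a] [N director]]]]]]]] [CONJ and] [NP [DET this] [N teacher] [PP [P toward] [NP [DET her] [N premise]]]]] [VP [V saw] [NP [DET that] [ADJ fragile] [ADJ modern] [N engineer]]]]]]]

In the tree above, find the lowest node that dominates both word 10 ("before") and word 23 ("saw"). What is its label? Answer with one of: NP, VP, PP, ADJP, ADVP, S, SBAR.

S

Word 10 lies under S → VP → SBAR → S → NP → NP → PP → NP → PP → P; word 23 lies under S → VP → SBAR → S → VP → V. The lowest shared node is the S.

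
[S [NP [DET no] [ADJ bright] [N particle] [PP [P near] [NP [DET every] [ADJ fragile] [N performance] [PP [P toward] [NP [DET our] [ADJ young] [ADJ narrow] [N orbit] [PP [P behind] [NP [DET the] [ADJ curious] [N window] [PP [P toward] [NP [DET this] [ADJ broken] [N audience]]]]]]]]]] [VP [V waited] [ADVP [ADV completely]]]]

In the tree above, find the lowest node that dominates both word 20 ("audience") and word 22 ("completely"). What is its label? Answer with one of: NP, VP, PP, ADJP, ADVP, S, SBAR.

Both words fall inside [S no bright particle near every fragile performance toward our young narrow orbit behind the curious window toward this broken audience waited completely] (words 1–22), and no smaller constituent contains them both. Label: S.

S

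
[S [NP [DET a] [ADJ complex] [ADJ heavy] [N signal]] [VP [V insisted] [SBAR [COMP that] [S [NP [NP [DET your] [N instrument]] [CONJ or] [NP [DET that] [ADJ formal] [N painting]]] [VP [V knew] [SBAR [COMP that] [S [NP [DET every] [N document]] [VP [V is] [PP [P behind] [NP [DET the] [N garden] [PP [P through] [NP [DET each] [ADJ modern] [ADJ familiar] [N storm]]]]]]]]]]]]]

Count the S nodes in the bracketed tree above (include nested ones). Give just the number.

3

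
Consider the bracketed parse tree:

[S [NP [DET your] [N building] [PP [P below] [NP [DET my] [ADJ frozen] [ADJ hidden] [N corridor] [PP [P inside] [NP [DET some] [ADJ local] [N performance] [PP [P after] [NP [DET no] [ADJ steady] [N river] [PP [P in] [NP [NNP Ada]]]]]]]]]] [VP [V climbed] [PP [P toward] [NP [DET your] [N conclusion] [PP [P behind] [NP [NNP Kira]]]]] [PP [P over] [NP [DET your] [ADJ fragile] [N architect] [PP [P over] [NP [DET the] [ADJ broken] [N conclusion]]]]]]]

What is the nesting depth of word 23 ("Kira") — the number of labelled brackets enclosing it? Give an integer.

7

Path from the root down to the word: S → VP → PP → NP → PP → NP → NNP. That is 7 enclosing brackets.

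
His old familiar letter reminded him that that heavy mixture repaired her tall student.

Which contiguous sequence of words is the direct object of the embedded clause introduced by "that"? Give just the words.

her tall student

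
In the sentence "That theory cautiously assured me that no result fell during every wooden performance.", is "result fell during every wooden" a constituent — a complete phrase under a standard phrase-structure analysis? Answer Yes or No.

No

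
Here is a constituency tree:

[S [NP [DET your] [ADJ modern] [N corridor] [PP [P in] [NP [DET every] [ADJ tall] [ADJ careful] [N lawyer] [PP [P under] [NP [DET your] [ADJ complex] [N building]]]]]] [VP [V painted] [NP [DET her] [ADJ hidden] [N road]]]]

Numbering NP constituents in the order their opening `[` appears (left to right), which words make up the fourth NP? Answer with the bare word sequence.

In left-to-right order the NP constituents are "your modern corridor in every tall careful lawyer under your complex building"; "every tall careful lawyer under your complex building"; "your complex building"; "her hidden road". Number 4 is "her hidden road".

her hidden road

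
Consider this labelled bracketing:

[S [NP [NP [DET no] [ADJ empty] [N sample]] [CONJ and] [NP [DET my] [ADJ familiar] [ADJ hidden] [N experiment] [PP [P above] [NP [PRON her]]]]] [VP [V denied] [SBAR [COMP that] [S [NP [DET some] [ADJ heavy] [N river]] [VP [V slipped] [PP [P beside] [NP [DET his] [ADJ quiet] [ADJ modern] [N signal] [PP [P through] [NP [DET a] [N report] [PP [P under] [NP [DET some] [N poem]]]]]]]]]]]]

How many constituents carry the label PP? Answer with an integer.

4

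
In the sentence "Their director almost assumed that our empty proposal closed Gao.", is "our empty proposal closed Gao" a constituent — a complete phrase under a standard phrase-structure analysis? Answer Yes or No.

Yes

"our empty proposal closed Gao" is exactly the clause [S our empty proposal closed Gao], a complete constituent.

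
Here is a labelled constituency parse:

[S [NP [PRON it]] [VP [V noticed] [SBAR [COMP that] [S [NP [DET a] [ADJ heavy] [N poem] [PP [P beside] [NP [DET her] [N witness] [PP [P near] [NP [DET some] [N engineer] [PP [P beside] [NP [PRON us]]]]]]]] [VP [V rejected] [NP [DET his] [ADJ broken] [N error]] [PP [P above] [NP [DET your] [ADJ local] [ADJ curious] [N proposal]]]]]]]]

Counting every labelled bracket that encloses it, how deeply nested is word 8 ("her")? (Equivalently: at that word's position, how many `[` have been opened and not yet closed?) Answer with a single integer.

8

Path from the root down to the word: S → VP → SBAR → S → NP → PP → NP → DET. That is 8 enclosing brackets.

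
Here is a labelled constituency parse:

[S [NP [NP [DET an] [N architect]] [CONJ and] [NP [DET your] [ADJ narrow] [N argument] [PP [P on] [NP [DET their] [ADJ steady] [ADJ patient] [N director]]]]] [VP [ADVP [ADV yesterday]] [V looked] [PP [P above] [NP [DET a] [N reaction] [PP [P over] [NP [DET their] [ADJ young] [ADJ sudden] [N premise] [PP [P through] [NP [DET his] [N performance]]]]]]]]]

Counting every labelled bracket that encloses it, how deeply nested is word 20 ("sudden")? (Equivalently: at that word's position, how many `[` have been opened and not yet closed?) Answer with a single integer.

7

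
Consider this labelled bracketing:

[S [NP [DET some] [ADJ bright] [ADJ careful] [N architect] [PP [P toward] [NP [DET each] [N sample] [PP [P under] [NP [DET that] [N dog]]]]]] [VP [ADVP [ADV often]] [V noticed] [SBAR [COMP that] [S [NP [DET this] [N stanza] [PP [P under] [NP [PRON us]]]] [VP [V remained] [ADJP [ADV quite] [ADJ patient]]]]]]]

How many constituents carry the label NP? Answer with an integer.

5

Listing each NP by its span: [NP some bright careful architect toward each sample under that dog]; [NP each sample under that dog]; [NP that dog]; [NP this stanza under us]; [NP us] — that makes 5.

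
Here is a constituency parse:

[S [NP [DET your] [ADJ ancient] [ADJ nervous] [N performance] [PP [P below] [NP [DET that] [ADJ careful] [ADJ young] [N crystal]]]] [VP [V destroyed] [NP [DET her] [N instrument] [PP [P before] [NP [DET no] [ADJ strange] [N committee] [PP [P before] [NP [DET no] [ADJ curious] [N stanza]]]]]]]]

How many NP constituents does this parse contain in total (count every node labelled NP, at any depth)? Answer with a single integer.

5

Listing each NP by its span: [NP your ancient nervous performance below that careful young crystal]; [NP that careful young crystal]; [NP her instrument before no strange committee before no curious stanza]; [NP no strange committee before no curious stanza]; [NP no curious stanza] — that makes 5.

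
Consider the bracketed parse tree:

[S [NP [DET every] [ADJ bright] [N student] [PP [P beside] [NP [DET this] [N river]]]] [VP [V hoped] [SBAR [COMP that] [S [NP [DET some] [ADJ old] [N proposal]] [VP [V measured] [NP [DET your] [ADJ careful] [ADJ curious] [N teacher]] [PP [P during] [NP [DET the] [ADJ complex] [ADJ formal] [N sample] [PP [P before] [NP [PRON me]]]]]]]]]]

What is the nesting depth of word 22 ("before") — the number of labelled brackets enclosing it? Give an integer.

The word sits inside P, which is inside PP, inside NP, inside PP, inside VP, inside S, inside SBAR, inside VP, inside S — 9 brackets in all.

9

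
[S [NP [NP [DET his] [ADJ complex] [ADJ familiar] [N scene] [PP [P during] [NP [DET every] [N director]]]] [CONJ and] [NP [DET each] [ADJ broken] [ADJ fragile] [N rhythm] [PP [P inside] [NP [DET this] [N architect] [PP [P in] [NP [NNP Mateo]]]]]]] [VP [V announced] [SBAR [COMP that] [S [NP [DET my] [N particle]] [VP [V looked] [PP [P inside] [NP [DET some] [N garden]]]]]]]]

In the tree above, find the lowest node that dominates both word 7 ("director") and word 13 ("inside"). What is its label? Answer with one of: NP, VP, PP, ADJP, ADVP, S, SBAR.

NP

Both words fall inside [NP his complex familiar scene during every director and each broken fragile rhythm inside this architect in Mateo] (words 1–17), and no smaller constituent contains them both. Label: NP.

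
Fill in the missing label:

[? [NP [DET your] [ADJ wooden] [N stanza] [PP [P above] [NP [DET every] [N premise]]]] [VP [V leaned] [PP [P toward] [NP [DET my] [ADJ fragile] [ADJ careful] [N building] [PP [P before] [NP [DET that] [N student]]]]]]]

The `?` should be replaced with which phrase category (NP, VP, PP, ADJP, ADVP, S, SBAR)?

S

Looking at what the `?` directly dominates — NP, VP — this is a clause (S).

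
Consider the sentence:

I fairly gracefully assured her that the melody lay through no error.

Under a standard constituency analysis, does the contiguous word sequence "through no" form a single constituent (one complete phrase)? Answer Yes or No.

The smallest constituent containing the whole sequence is the prepositional phrase [PP through no error], but the sequence is only part of it — it straddles the boundary between preposition "through" and noun phrase "no error".

No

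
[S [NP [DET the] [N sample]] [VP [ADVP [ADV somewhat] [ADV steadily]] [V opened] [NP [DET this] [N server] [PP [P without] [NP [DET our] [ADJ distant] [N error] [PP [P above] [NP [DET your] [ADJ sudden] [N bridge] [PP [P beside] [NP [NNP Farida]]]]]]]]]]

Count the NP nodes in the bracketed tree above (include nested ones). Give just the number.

5

Listing each NP by its span: [NP the sample]; [NP this server without our distant error above your sudden bridge beside Farida]; [NP our distant error above your sudden bridge beside Farida]; [NP your sudden bridge beside Farida]; [NP Farida] — that makes 5.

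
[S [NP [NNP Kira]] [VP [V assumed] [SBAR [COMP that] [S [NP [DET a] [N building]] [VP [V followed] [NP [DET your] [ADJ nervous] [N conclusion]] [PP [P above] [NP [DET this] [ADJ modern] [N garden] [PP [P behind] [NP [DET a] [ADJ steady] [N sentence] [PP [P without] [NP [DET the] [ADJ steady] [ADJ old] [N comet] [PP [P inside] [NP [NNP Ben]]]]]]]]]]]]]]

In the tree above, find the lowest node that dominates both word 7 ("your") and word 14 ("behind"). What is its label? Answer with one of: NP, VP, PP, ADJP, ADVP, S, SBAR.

VP

Both words fall inside [VP followed your nervous conclusion above this modern garden behind a steady sentence without the steady old comet inside Ben] (words 6–24), and no smaller constituent contains them both. Label: VP.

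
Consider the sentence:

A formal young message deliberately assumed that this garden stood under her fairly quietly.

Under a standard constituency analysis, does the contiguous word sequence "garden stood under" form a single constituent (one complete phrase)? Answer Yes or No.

No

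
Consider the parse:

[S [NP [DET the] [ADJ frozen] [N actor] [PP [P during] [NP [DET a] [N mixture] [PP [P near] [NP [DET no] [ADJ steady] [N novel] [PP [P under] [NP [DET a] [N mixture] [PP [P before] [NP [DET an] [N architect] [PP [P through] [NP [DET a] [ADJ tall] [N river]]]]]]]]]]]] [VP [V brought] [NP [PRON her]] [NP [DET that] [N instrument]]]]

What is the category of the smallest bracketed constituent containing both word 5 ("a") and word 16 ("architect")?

Both words fall inside [NP a mixture near no steady novel under a mixture before an architect through a tall river] (words 5–20), and no smaller constituent contains them both. Label: NP.

NP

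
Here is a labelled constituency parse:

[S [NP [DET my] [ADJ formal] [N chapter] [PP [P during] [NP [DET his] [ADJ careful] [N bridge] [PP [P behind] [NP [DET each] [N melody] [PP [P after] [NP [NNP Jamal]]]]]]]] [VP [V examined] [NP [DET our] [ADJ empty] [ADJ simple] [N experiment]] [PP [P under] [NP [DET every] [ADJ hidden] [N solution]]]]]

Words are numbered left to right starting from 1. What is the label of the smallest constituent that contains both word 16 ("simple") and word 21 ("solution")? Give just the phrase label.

VP

Word 16 lies under S → VP → NP → ADJ; word 21 lies under S → VP → PP → NP → N. The lowest shared node is the VP.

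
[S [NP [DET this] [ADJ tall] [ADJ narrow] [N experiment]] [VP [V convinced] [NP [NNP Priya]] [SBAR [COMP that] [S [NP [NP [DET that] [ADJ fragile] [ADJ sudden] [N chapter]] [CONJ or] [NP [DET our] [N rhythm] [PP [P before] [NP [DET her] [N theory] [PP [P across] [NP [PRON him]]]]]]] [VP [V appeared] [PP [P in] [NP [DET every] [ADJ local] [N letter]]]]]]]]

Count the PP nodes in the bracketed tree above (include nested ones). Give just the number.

3

Listing each PP by its span: [PP before her theory across him]; [PP across him]; [PP in every local letter] — that makes 3.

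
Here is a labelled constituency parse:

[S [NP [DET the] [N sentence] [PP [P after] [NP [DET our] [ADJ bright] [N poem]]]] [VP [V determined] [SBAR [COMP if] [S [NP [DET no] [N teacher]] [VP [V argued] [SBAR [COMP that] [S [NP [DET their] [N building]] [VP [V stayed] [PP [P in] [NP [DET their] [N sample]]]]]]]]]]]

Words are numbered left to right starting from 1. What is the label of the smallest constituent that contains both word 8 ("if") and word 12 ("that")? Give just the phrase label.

SBAR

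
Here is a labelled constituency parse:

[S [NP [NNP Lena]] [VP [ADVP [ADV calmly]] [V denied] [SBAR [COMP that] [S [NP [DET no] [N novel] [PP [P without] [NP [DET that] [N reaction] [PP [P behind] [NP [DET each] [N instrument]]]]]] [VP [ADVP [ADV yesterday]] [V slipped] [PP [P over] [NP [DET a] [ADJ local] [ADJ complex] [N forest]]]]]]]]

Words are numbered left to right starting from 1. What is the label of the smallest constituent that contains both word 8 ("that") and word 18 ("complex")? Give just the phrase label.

S

The smallest bracket enclosing both words is [S no novel without that reaction behind each instrument yesterday slipped over a local complex forest], so the label is S.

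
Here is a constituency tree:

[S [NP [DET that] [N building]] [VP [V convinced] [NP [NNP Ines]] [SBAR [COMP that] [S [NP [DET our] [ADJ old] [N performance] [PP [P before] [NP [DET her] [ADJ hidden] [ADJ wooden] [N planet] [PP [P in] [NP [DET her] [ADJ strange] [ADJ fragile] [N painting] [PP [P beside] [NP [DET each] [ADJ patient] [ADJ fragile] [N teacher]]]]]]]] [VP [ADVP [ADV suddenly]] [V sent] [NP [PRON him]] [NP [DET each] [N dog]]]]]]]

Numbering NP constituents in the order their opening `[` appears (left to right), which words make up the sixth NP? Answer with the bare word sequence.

In left-to-right order the NP constituents are "that building"; "Ines"; "our old performance before her hidden wooden planet in her strange fragile painting beside each patient fragile teacher"; "her hidden wooden planet in her strange fragile painting beside each patient fragile teacher"; "her strange fragile painting beside each patient fragile teacher"; "each patient fragile teacher"; "him"; "each dog". Number 6 is "each patient fragile teacher".

each patient fragile teacher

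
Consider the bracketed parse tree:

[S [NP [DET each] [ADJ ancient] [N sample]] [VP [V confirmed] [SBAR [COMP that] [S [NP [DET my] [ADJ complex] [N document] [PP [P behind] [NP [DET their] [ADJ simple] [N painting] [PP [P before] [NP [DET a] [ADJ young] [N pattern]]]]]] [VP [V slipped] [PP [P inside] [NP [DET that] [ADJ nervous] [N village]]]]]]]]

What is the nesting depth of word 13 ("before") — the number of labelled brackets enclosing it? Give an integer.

Counting open brackets not yet closed at "before": [S [VP [SBAR [S [NP [PP [NP [PP [P = 9.

9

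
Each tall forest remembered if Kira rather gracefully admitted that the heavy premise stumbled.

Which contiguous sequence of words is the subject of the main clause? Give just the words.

each tall forest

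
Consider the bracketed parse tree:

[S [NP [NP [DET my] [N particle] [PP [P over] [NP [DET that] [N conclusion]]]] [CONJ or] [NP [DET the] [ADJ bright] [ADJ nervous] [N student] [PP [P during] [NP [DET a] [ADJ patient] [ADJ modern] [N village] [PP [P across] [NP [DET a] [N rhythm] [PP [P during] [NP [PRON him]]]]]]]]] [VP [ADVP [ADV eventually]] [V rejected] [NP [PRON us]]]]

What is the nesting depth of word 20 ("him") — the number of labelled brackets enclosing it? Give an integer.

10

Counting open brackets not yet closed at "him": [S [NP [NP [PP [NP [PP [NP [PP [NP [PRON = 10.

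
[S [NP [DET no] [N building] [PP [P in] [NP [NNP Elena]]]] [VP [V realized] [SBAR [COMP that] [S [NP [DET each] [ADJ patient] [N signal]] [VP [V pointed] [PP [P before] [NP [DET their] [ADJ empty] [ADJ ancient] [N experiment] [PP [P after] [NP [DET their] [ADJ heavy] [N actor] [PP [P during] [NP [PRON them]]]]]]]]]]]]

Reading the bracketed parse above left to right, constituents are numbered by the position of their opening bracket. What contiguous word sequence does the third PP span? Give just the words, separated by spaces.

after their heavy actor during them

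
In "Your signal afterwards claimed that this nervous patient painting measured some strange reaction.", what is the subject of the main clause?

your signal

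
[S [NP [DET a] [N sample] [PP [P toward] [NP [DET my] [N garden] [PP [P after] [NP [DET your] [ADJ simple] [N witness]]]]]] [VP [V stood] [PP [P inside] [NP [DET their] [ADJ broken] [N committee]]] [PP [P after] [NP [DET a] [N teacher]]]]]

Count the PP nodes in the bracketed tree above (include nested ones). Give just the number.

4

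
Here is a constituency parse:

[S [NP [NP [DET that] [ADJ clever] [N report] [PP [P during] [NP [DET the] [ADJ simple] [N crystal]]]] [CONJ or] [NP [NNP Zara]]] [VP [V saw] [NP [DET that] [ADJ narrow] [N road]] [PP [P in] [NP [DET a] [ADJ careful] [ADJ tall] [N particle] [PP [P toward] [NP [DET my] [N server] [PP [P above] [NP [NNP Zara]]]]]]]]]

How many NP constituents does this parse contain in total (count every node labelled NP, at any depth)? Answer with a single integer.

8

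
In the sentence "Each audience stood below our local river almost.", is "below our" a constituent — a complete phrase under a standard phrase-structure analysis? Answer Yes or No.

No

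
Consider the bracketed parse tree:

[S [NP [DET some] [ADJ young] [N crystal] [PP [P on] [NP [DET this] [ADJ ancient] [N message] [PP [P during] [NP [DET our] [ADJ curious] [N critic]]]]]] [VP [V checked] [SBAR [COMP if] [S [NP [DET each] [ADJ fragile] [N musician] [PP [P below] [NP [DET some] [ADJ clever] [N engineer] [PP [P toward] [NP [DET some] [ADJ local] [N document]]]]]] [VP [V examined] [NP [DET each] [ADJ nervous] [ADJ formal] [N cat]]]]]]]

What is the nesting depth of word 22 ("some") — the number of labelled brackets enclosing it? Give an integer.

10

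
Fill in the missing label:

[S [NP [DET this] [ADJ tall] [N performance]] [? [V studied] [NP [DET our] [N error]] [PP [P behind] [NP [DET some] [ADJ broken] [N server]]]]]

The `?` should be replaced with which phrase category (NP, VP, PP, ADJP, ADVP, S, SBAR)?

Looking at what the `?` directly dominates — V 'studied', NP, PP — this is a verb phrase (VP).

VP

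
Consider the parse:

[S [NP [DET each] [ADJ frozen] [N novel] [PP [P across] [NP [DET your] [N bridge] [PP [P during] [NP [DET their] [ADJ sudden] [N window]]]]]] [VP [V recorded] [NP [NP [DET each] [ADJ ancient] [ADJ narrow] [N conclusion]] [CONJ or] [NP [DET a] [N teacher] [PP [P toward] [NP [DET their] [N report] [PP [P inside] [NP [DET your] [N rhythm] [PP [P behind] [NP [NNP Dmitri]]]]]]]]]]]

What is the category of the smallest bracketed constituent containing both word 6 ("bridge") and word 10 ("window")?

NP

Word 6 lies under S → NP → PP → NP → N; word 10 lies under S → NP → PP → NP → PP → NP → N. The lowest shared node is the NP.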